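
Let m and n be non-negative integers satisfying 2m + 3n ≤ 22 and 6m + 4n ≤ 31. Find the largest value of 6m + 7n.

49

Relaxing integrality, the LP optimum is 52.00 at (m,n) = (0.5, 7), which is not an integer point.
(m,n)=(0,7): 2·0+3·7=21≤22, 6·0+4·7=28≤31, objective 49.
(m,n)=(1,6): 2·1+3·6=20≤22, 6·1+4·6=30≤31, objective 48.
(m,n)=(0,6): 2·0+3·6=18≤22, 6·0+4·6=24≤31, objective 42.
No feasible integer point exceeds 49.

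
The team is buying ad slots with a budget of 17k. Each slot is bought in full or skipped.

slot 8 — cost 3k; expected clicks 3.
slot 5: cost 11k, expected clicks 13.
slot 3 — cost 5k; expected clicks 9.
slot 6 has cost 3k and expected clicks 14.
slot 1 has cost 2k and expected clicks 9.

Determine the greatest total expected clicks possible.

Treat it as a binary knapsack problem.
slot 8 + slot 3 + slot 6 + slot 1: cost 3 + 5 + 3 + 2 = 13 ≤ 17, expected clicks 3 + 9 + 14 + 9 = 35.
slot 5 + slot 6 + slot 1: cost 11 + 3 + 2 = 16 ≤ 17, expected clicks 13 + 14 + 9 = 36.
slot 3 + slot 6 + slot 1: cost 5 + 3 + 2 = 10 ≤ 17, expected clicks 9 + 14 + 9 = 32.
Best is slot 5, slot 6, and slot 1 with total expected clicks 36.

36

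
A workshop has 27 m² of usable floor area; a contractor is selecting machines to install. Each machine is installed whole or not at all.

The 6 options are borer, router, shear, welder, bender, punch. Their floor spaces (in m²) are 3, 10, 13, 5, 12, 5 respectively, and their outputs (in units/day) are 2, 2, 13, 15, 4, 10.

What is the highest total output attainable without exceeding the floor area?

borer + shear + welder + punch: floor space 3 + 13 + 5 + 5 = 26 ≤ 27, output 2 + 13 + 15 + 10 = 40.
shear + welder + punch: floor space 13 + 5 + 5 = 23 ≤ 27, output 13 + 15 + 10 = 38.
borer + welder + bender + punch: floor space 3 + 5 + 12 + 5 = 25 ≤ 27, output 2 + 15 + 4 + 10 = 31.
Best is borer, shear, welder, and punch with total output 40.

40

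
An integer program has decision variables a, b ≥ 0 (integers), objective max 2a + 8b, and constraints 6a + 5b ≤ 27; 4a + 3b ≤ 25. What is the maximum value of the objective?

40

(a,b)=(0,5): 6·0+5·5=25≤27, 4·0+3·5=15≤25, objective 40.
(a,b)=(1,4): 6·1+5·4=26≤27, 4·1+3·4=16≤25, objective 34.
(a,b)=(0,4): 6·0+5·4=20≤27, 4·0+3·4=12≤25, objective 32.
No feasible integer point exceeds 40.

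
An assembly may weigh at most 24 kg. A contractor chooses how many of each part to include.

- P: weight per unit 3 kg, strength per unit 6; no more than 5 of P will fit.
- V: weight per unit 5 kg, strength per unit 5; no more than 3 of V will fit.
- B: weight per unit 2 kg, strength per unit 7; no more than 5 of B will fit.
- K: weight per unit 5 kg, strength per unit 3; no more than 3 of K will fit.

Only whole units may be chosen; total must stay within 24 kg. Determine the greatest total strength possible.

B has the best ratio (7/2); taking only B gives at most 5×7 = 35 (stopped by the supply cap of 5).
Mixing does better — 4×P and 5×B: weight 22 ≤ 24, strength 4·6 + 5·7 = 59.

59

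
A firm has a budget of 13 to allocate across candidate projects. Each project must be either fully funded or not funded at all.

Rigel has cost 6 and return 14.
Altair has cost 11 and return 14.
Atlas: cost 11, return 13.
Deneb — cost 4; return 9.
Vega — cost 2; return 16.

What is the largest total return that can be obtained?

39

Allowing fractional choices, the relaxed optimum would be about 40.3, but projects are indivisible.
Altair + Vega: cost 11 + 2 = 13 ≤ 13, return 14 + 16 = 30.
Rigel + Deneb + Vega: cost 6 + 4 + 2 = 12 ≤ 13, return 14 + 9 + 16 = 39.
Rigel + Vega: cost 6 + 2 = 8 ≤ 13, return 14 + 16 = 30.
Best is Rigel, Deneb, and Vega with total return 39.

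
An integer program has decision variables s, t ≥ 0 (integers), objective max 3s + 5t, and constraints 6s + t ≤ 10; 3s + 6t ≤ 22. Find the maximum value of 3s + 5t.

18

The continuous relaxation peaks at (1.15, 3.09) with value 18.91; rounding to a feasible lattice point costs some objective.
(s,t)=(1,3) is feasible, giving 18.
(s,t)=(0,3) is feasible, giving 15.
No feasible integer point exceeds 18.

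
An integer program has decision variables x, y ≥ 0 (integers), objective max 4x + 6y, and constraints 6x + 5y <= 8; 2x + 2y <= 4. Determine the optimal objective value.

6

The continuous relaxation peaks at (0, 1.6) with value 9.60; rounding to a feasible lattice point costs some objective.
(x,y)=(0,1): 6·0+5·1=5≤8, 2·0+2·1=2≤4, objective 6.
(x,y)=(1,0): 6·1+5·0=6≤8, 2·1+2·0=2≤4, objective 4.
No feasible integer point exceeds 6.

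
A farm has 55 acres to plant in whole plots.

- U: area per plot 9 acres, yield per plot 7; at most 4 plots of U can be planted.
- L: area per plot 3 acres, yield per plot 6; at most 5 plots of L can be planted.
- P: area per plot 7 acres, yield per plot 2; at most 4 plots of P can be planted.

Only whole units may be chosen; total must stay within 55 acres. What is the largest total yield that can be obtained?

58

This is a bounded integer knapsack.
L has the best ratio (6/3); taking only L gives at most 5×6 = 30 (stopped by the supply cap of 5).
Mixing does better — 4×U and 5×L: area 51 ≤ 55, yield 4·7 + 5·6 = 58.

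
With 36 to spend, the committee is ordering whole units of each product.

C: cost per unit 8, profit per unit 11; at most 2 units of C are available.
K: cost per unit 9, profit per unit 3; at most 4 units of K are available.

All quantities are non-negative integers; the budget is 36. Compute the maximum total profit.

28

C has the best ratio (11/8); taking only C gives at most 2×11 = 22 (stopped by the supply cap of 2).
Mixing does better — 2×C and 2×K: cost 34 ≤ 36, profit 2·11 + 2·3 = 28.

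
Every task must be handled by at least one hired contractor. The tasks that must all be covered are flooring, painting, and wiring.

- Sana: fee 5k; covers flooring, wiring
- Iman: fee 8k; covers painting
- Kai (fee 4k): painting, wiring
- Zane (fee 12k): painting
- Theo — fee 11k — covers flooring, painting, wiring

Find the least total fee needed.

Choose Sana and Kai: together they cover flooring, painting, wiring — every task.
Total fee: 5 + 4 = 9.

9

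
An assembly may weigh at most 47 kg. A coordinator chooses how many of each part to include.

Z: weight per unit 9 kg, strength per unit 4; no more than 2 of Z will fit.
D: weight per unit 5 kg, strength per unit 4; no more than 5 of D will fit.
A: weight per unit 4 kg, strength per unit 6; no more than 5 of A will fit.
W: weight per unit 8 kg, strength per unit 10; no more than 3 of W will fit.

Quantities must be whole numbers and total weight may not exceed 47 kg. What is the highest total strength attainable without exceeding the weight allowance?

Take 5×A and 3×W: weight 44 ≤ 47, strength 5·6 + 3·10 = 60.
A has the best ratio (6/4) and is taken to its limit of 5; remaining capacity is filled optimally with the others.

60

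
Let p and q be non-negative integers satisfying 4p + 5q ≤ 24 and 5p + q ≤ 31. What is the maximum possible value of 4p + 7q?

32

The continuous relaxation peaks at (0, 4.8) with value 33.60; rounding to a feasible lattice point costs some objective.
(p,q)=(1,4): 4·1+5·4=24≤24, 5·1+1·4=9≤31, objective 32.
(p,q)=(2,3): 4·2+5·3=23≤24, 5·2+1·3=13≤31, objective 29.
(p,q)=(0,4): 4·0+5·4=20≤24, 5·0+1·4=4≤31, objective 28.
No feasible integer point exceeds 32.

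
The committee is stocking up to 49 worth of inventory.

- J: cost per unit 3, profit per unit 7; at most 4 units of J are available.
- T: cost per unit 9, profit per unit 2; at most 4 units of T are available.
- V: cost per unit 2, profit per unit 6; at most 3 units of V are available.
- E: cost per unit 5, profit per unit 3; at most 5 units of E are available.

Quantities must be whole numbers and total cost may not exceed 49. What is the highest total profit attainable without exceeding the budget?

61

This is a bounded integer knapsack.
Take 4×J, 3×V, and 5×E: cost 43 ≤ 49, profit 4·7 + 3·6 + 5·3 = 61.
V has the best ratio (6/2) and is taken to its limit of 3; remaining capacity is filled optimally with the others.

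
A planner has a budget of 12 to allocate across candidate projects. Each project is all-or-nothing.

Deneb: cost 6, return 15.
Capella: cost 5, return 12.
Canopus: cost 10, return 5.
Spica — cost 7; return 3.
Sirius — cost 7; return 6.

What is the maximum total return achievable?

This is an integer program with binary decision variables.
Take Deneb and Capella: cost 6 + 5 = 11 ≤ 12, return 15 + 12 = 27.
No other feasible combination does better.

27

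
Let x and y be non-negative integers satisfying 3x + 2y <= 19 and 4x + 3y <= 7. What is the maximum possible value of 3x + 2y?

Relaxing integrality, the LP optimum is 5.25 at (x,y) = (1.75, 0), which is not an integer point.
(x,y)=(1,1): 3·1+2·1=5≤19, 4·1+3·1=7≤7, objective 5.
(x,y)=(0,2): 3·0+2·2=4≤19, 4·0+3·2=6≤7, objective 4.
No feasible integer point exceeds 5.

5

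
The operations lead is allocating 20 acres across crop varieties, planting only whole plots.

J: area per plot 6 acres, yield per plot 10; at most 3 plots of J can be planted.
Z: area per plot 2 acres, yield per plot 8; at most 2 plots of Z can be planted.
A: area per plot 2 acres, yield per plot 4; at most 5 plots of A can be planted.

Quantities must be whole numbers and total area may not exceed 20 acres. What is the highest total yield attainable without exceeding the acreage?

46

This is a bounded integer knapsack.
2×J, 2×Z, and 2×A: area 20 ≤ 20, yield 2·10 + 2·8 + 2·4 = 44.
1×J, 2×Z, and 5×A: area 20 ≤ 20, yield 1·10 + 2·8 + 5·4 = 46.
Best is 46.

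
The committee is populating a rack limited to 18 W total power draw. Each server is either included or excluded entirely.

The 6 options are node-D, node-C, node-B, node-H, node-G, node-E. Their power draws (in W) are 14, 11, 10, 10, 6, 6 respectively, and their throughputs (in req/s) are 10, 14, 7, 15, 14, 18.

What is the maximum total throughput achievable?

33

Allowing fractional choices, the relaxed optimum would be about 41.0, but servers are indivisible.
node-C + node-E: power draw 11 + 6 = 17 ≤ 18, throughput 14 + 18 = 32.
node-H + node-E: power draw 10 + 6 = 16 ≤ 18, throughput 15 + 18 = 33.
node-G + node-E: power draw 6 + 6 = 12 ≤ 18, throughput 14 + 18 = 32.
Best is node-H and node-E with total throughput 33.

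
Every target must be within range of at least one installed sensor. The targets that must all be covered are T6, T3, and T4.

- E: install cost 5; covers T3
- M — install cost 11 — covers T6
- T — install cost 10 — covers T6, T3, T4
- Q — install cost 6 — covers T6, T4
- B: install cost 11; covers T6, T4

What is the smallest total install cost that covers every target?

10

T alone covers T6, T3, T4 — every target.
Total install cost: 10.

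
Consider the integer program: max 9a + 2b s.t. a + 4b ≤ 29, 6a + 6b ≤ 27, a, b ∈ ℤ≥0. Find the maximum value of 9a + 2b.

36

(a,b)=(4,0) is feasible, giving 36.
(a,b)=(3,1) is feasible, giving 29.
(a,b)=(3,0) is feasible, giving 27.
Maximum is 36 at (a,b)=(4,0).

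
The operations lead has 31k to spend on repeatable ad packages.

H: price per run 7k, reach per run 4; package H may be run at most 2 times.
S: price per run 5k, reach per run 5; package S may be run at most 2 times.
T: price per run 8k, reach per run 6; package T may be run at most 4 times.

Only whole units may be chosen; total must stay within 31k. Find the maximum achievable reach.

1×S and 3×T: price 29 ≤ 31, reach 1·5 + 3·6 = 23.
2×S and 2×T: price 26 ≤ 31, reach 2·5 + 2·6 = 22.
Best is 23.

23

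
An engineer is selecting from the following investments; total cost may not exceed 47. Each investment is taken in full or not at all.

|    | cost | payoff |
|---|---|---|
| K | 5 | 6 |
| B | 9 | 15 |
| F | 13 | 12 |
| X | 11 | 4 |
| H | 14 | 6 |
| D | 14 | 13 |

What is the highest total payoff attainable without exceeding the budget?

Allowing fractional choices, the relaxed optimum would be about 48.6, but investments are indivisible.
K + B + F + D: cost 5 + 9 + 13 + 14 = 41 ≤ 47, payoff 6 + 15 + 12 + 13 = 46.
B + F + X + D: cost 9 + 13 + 11 + 14 = 47 ≤ 47, payoff 15 + 12 + 4 + 13 = 44.
Best is K, B, F, and D with total payoff 46.

46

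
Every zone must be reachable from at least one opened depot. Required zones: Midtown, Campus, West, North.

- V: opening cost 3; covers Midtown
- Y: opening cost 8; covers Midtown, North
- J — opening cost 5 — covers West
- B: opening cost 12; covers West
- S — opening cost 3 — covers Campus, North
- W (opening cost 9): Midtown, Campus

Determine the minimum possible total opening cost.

11

Choose V, J, and S: together they cover Midtown, Campus, West, North — every zone.
Total opening cost: 3 + 5 + 3 = 11.
No cover costs less than 11.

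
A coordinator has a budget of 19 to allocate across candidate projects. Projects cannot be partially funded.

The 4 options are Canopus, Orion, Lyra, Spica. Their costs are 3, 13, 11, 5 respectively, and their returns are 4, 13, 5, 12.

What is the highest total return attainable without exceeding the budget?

25

Take Orion and Spica: cost 13 + 5 = 18 ≤ 19, return 13 + 12 = 25.
No other feasible combination does better.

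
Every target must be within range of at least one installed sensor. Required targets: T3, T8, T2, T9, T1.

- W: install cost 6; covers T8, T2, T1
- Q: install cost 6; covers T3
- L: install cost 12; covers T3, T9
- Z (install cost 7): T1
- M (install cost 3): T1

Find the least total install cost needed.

18

The greedy cost-per-new-target heuristic would pick W, Q, and L for 24, but a cheaper cover exists.
Choose W and L: together they cover T3, T8, T2, T9, T1 — every target.
Total install cost: 6 + 12 = 18.
No cover costs less than 18.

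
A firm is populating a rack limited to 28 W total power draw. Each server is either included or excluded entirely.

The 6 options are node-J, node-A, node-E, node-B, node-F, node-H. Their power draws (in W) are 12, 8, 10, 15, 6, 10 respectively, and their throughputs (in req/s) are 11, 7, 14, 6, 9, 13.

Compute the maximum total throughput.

36

node-J + node-E + node-F: power draw 12 + 10 + 6 = 28 ≤ 28, throughput 11 + 14 + 9 = 34.
node-E + node-F + node-H: power draw 10 + 6 + 10 = 26 ≤ 28, throughput 14 + 9 + 13 = 36.
Best is node-E, node-F, and node-H with total throughput 36.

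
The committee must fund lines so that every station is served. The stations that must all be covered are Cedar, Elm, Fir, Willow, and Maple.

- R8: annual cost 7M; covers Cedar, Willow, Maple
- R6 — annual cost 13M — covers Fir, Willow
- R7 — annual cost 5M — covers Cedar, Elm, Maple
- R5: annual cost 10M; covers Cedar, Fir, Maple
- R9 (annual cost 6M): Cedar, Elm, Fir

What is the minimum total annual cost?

13

This is a weighted set-cover instance.
Choose R8 and R9: together they cover Cedar, Elm, Fir, Willow, Maple — every station.
Total annual cost: 7 + 6 = 13.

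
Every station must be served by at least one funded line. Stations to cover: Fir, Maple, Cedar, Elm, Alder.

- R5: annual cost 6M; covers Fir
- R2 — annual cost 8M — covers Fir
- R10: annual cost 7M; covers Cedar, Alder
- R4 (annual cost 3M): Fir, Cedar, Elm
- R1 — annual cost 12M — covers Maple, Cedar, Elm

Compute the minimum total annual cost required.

22

Choose R10, R4, and R1: together they cover Fir, Maple, Cedar, Elm, Alder — every station.
Total annual cost: 7 + 3 + 12 = 22.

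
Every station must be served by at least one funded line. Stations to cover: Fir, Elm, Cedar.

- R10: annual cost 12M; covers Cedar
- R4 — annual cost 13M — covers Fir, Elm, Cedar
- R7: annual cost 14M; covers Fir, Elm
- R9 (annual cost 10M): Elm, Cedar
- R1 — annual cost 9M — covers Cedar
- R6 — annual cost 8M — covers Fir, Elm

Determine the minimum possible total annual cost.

This is a weighted set-cover instance.
R4 alone covers Fir, Elm, Cedar — every station.
Total annual cost: 13.

13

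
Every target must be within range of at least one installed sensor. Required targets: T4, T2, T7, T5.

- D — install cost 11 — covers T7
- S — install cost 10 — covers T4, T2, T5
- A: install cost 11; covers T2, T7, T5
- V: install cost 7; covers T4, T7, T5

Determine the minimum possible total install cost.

17

Choose S and V: together they cover T4, T2, T7, T5 — every target.
Total install cost: 10 + 7 = 17.
No cover costs less than 17.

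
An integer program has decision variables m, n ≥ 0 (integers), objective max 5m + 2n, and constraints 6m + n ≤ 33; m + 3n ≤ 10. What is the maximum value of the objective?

(m,n)=(5,1) is feasible, giving 27.
(m,n)=(5,0) is feasible, giving 25.
No feasible integer point exceeds 27.

27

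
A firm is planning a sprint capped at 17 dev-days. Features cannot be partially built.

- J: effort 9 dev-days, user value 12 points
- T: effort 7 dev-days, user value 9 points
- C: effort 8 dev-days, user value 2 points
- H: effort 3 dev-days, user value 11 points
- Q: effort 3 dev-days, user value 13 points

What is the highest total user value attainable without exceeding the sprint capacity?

36

Allowing fractional choices, the relaxed optimum would be about 38.6, but features are indivisible.
C + H + Q: effort 8 + 3 + 3 = 14 ≤ 17, user value 2 + 11 + 13 = 26.
J + H + Q: effort 9 + 3 + 3 = 15 ≤ 17, user value 12 + 11 + 13 = 36.
T + H + Q: effort 7 + 3 + 3 = 13 ≤ 17, user value 9 + 11 + 13 = 33.
Best is J, H, and Q with total user value 36.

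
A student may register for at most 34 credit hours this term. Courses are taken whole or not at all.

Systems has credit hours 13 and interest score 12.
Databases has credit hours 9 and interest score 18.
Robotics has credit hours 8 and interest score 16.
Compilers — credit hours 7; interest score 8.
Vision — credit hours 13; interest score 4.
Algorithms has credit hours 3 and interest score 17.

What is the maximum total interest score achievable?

63

Systems + Databases + Robotics + Algorithms: credit hours 13 + 9 + 8 + 3 = 33 ≤ 34, interest score 12 + 18 + 16 + 17 = 63.
Systems + Databases + Compilers + Algorithms: credit hours 13 + 9 + 7 + 3 = 32 ≤ 34, interest score 12 + 18 + 8 + 17 = 55.
Databases + Robotics + Compilers + Algorithms: credit hours 9 + 8 + 7 + 3 = 27 ≤ 34, interest score 18 + 16 + 8 + 17 = 59.
Best is Systems, Databases, Robotics, and Algorithms with total interest score 63.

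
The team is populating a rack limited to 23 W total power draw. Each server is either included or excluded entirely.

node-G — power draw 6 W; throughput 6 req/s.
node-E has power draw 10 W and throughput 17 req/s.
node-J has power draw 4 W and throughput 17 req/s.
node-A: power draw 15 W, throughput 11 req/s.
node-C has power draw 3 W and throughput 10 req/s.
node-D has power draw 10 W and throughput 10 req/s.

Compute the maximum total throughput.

50

Take node-G, node-E, node-J, and node-C: power draw 6 + 10 + 4 + 3 = 23 ≤ 23, throughput 6 + 17 + 17 + 10 = 50.
No other feasible combination does better.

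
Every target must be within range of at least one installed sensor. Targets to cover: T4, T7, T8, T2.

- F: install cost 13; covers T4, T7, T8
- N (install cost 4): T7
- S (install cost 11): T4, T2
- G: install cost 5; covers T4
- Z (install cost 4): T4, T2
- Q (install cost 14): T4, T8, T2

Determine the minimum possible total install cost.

17

The greedy cost-per-new-target heuristic would pick Z, N, and F for 21, but a cheaper cover exists.
Choose F and Z: together they cover T4, T7, T8, T2 — every target.
Total install cost: 13 + 4 = 17.
No cover costs less than 17.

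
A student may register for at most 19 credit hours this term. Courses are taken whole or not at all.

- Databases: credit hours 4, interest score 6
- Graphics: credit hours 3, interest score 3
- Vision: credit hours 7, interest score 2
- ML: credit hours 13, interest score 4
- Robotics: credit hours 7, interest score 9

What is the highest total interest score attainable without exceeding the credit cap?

This is a 0-1 knapsack instance.
Databases + Vision + Robotics: credit hours 4 + 7 + 7 = 18 ≤ 19, interest score 6 + 2 + 9 = 17.
Databases + Graphics + Robotics: credit hours 4 + 3 + 7 = 14 ≤ 19, interest score 6 + 3 + 9 = 18.
Databases + Robotics: credit hours 4 + 7 = 11 ≤ 19, interest score 6 + 9 = 15.
Best is Databases, Graphics, and Robotics with total interest score 18.

18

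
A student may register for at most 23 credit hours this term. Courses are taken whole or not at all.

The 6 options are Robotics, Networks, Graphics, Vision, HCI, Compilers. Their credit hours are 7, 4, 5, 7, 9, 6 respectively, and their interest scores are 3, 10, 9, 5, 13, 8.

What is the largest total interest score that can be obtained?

Allowing fractional choices, the relaxed optimum would be about 38.7, but courses are indivisible.
Networks + Graphics + HCI: credit hours 4 + 5 + 9 = 18 ≤ 23, interest score 10 + 9 + 13 = 32.
Networks + HCI + Compilers: credit hours 4 + 9 + 6 = 19 ≤ 23, interest score 10 + 13 + 8 = 31.
Networks + Graphics + Vision + Compilers: credit hours 4 + 5 + 7 + 6 = 22 ≤ 23, interest score 10 + 9 + 5 + 8 = 32.
The maximum interest score is 32; one optimal choice is Networks, Graphics, and HCI.

32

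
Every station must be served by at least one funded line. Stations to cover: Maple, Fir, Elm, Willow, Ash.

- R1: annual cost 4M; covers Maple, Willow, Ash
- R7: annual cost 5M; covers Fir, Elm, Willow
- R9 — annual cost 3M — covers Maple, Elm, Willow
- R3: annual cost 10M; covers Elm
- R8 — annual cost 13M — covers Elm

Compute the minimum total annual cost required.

9

The greedy cost-per-new-station heuristic would pick R9, R1, and R7 for 12, but a cheaper cover exists.
Choose R1 and R7: together they cover Maple, Fir, Elm, Willow, Ash — every station.
Total annual cost: 4 + 5 = 9.
No cover costs less than 9.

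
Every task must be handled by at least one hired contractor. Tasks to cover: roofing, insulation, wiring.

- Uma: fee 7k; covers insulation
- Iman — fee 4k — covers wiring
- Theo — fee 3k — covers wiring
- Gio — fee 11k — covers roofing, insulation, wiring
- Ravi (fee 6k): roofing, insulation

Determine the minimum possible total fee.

9

This is an integer covering problem.
Choose Theo and Ravi: together they cover roofing, insulation, wiring — every task.
Total fee: 3 + 6 = 9.
No cover costs less than 9.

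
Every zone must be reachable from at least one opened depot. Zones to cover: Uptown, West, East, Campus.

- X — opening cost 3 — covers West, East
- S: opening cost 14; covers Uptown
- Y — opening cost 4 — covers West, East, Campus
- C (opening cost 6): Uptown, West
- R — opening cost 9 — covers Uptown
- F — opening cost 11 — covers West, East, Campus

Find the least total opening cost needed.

10

Choose Y and C: together they cover Uptown, West, East, Campus — every zone.
Total opening cost: 4 + 6 = 10.
No cover costs less than 10.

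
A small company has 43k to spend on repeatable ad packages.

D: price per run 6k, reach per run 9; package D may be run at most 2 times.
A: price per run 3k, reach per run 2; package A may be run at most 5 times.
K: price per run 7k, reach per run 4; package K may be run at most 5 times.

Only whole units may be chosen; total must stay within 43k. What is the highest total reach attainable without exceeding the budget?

D has the best ratio (9/6); taking only D gives at most 2×9 = 18 (stopped by the supply cap of 2).
Mixing does better — 2×D, 1×A, and 4×K: price 43 ≤ 43, reach 2·9 + 1·2 + 4·4 = 36.

36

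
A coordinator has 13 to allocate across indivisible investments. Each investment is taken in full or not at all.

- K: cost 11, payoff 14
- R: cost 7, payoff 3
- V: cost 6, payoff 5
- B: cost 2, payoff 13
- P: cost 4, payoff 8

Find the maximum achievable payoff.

Take K and B: cost 11 + 2 = 13 ≤ 13, payoff 14 + 13 = 27.
No other feasible combination does better.

27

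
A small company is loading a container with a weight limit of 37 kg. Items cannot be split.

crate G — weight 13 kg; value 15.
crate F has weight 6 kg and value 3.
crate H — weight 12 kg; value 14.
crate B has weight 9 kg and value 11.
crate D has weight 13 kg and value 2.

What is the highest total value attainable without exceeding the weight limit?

Allowing fractional choices, the relaxed optimum would be about 41.5, but items are indivisible.
crate G + crate H + crate B: weight 13 + 12 + 9 = 34 ≤ 37, value 15 + 14 + 11 = 40.
crate G + crate H: weight 13 + 12 = 25 ≤ 37, value 15 + 14 = 29.
crate G + crate F + crate H: weight 13 + 6 + 12 = 31 ≤ 37, value 15 + 3 + 14 = 32.
Best is crate G, crate H, and crate B with total value 40.

40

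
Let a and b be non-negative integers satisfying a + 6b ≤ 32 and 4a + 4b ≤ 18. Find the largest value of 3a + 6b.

24

(a,b)=(0,4): 1·0+6·4=24≤32, 4·0+4·4=16≤18, objective 24.
(a,b)=(1,3): 1·1+6·3=19≤32, 4·1+4·3=16≤18, objective 21.
Maximum is 24 at (a,b)=(0,4).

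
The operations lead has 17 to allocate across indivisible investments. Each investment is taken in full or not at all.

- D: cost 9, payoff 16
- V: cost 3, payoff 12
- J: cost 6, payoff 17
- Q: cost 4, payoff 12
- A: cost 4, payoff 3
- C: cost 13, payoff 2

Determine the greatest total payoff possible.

Allowing fractional choices, the relaxed optimum would be about 48.1, but investments are indivisible.
V + J + Q + A: cost 3 + 6 + 4 + 4 = 17 ≤ 17, payoff 12 + 17 + 12 + 3 = 44.
V + J + Q: cost 3 + 6 + 4 = 13 ≤ 17, payoff 12 + 17 + 12 = 41.
D + V + Q: cost 9 + 3 + 4 = 16 ≤ 17, payoff 16 + 12 + 12 = 40.
Best is V, J, Q, and A with total payoff 44.

44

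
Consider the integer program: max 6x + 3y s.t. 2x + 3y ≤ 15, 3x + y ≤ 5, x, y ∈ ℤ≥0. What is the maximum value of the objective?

(x,y)=(0,5): 2·0+3·5=15≤15, 3·0+1·5=5≤5, objective 15.
(x,y)=(0,4): 2·0+3·4=12≤15, 3·0+1·4=4≤5, objective 12.
Maximum is 15 at (x,y)=(0,5).

15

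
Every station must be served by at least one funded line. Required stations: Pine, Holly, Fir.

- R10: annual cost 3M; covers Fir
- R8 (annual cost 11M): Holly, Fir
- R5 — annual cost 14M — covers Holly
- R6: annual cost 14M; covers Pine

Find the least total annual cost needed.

25

This is a weighted set-cover instance.
The greedy cost-per-new-station heuristic would pick R10, R8, and R6 for 28, but a cheaper cover exists.
Choose R8 and R6: together they cover Pine, Holly, Fir — every station.
Total annual cost: 11 + 14 = 25.
No cover costs less than 25.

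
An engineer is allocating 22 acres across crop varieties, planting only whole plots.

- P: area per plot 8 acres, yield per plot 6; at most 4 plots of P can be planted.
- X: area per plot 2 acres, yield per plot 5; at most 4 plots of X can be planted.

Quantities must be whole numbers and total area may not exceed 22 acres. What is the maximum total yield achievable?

27

This is a bounded integer knapsack.
2×P and 3×X: area 22 ≤ 22, yield 2·6 + 3·5 = 27.
1×P and 4×X: area 16 ≤ 22, yield 1·6 + 4·5 = 26.
Best is 27.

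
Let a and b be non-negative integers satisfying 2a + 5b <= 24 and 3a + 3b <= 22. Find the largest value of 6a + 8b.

The continuous relaxation peaks at (4.22, 3.11) with value 50.22; rounding to a feasible lattice point costs some objective.
(a,b)=(4,3): 2·4+5·3=23≤24, 3·4+3·3=21≤22, objective 48.
(a,b)=(5,2): 2·5+5·2=20≤24, 3·5+3·2=21≤22, objective 46.
(a,b)=(3,3): 2·3+5·3=21≤24, 3·3+3·3=18≤22, objective 42.
(a,b)=(4,2): 2·4+5·2=18≤24, 3·4+3·2=18≤22, objective 40.
Maximum is 48 at (a,b)=(4,3).

48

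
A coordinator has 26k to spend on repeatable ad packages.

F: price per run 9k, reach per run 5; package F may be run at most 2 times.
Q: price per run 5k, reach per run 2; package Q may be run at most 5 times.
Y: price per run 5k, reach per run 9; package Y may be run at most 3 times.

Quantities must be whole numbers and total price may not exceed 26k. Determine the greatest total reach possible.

32

1×F and 3×Y: price 24 ≤ 26, reach 1·5 + 3·9 = 32.
2×Q and 3×Y: price 25 ≤ 26, reach 2·2 + 3·9 = 31.
Best is 32.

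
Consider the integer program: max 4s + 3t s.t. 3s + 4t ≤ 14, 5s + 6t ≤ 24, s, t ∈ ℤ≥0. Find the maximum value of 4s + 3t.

Relaxing integrality, the LP optimum is 18.67 at (s,t) = (4.67, 0), which is not an integer point.
(s,t)=(4,0): 3·4+4·0=12≤14, 5·4+6·0=20≤24, objective 16.
(s,t)=(3,1): 3·3+4·1=13≤14, 5·3+6·1=21≤24, objective 15.
(s,t)=(3,0): 3·3+4·0=9≤14, 5·3+6·0=15≤24, objective 12.
The best lattice point is (4,0), giving 16.

16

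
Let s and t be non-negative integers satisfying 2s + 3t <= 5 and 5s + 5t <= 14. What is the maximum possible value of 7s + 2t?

14

Relaxing integrality, the LP optimum is 17.50 at (s,t) = (2.5, 0), which is not an integer point.
(s,t)=(2,0): 2·2+3·0=4≤5, 5·2+5·0=10≤14, objective 14.
(s,t)=(1,1): 2·1+3·1=5≤5, 5·1+5·1=10≤14, objective 9.
(s,t)=(1,0): 2·1+3·0=2≤5, 5·1+5·0=5≤14, objective 7.
No feasible integer point exceeds 14.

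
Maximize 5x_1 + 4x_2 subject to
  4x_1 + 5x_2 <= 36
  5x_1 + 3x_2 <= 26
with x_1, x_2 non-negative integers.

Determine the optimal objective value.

(x_1,x_2)=(2,5) is feasible, giving 30.
(x_1,x_2)=(1,6) is feasible, giving 29.
(x_1,x_2)=(2,4) is feasible, giving 26.
The best lattice point is (2,5), giving 30.

30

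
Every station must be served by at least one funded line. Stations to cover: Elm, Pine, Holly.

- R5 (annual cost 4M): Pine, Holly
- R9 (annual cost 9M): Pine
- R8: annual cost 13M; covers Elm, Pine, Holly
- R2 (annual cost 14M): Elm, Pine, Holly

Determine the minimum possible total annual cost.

The greedy cost-per-new-station heuristic would pick R5 and R8 for 17, but a cheaper cover exists.
R8 alone covers Elm, Pine, Holly — every station.
Total annual cost: 13.
No cover costs less than 13.

13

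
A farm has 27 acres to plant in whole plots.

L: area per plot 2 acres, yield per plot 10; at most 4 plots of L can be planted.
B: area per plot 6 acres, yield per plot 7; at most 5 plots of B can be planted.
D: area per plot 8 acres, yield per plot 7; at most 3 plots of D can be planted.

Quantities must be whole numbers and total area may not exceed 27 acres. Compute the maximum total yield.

This is a bounded integer knapsack.
L has the best ratio (10/2); taking only L gives at most 4×10 = 40 (stopped by the supply cap of 4).
Mixing does better — 4×L and 3×B: area 26 ≤ 27, yield 4·10 + 3·7 = 61.

61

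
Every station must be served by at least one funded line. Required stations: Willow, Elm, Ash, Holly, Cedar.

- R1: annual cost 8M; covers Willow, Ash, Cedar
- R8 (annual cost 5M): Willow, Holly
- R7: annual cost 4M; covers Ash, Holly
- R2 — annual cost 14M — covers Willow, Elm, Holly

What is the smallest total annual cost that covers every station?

The greedy cost-per-new-station heuristic would pick R7, R1, and R2 for 26, but a cheaper cover exists.
Choose R1 and R2: together they cover Willow, Elm, Ash, Holly, Cedar — every station.
Total annual cost: 8 + 14 = 22.
No cover costs less than 22.

22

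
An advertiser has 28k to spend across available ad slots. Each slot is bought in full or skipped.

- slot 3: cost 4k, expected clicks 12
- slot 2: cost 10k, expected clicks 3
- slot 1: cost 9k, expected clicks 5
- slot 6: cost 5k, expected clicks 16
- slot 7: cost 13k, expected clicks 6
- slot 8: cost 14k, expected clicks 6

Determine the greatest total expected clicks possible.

36

Allowing fractional choices, the relaxed optimum would be about 37.6, but ad slots are indivisible.
slot 3 + slot 6 + slot 7: cost 4 + 5 + 13 = 22 ≤ 28, expected clicks 12 + 16 + 6 = 34.
slot 3 + slot 2 + slot 1 + slot 6: cost 4 + 10 + 9 + 5 = 28 ≤ 28, expected clicks 12 + 3 + 5 + 16 = 36.
Best is slot 3, slot 2, slot 1, and slot 6 with total expected clicks 36.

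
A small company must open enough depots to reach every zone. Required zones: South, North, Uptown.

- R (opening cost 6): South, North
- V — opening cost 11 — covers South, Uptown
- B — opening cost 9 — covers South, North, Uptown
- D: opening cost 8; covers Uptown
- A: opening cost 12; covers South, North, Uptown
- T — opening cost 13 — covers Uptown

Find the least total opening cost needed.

9

The greedy cost-per-new-zone heuristic would pick R and D for 14, but a cheaper cover exists.
B alone covers South, North, Uptown — every zone.
Total opening cost: 9.
No cover costs less than 9.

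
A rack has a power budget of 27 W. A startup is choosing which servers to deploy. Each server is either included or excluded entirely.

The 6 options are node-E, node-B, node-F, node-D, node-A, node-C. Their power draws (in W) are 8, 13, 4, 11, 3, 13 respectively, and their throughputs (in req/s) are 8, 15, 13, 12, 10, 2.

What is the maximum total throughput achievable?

Allowing fractional choices, the relaxed optimum would be about 45.6, but servers are indivisible.
node-B + node-F + node-A: power draw 13 + 4 + 3 = 20 ≤ 27, throughput 15 + 13 + 10 = 38.
node-E + node-F + node-D + node-A: power draw 8 + 4 + 11 + 3 = 26 ≤ 27, throughput 8 + 13 + 12 + 10 = 43.
Best is node-E, node-F, node-D, and node-A with total throughput 43.

43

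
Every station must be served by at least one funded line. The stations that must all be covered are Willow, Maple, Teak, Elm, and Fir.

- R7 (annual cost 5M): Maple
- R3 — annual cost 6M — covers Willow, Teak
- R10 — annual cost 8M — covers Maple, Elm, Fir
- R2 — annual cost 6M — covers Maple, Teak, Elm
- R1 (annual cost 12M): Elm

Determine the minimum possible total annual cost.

This is a weighted set-cover instance.
Choose R3 and R10: together they cover Willow, Maple, Teak, Elm, Fir — every station.
Total annual cost: 6 + 8 = 14.

14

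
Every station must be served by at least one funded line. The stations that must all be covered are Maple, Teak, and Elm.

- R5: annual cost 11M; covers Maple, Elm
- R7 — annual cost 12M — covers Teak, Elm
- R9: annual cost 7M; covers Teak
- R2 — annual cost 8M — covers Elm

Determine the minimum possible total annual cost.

18

This is a weighted set-cover instance.
Choose R5 and R9: together they cover Maple, Teak, Elm — every station.
Total annual cost: 11 + 7 = 18.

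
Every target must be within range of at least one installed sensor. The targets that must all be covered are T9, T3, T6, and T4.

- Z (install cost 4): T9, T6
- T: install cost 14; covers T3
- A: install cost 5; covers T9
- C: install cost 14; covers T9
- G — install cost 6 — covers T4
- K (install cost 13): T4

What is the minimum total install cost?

24

This is an integer covering problem.
Choose Z, T, and G: together they cover T9, T3, T6, T4 — every target.
Total install cost: 4 + 14 + 6 = 24.
No cover costs less than 24.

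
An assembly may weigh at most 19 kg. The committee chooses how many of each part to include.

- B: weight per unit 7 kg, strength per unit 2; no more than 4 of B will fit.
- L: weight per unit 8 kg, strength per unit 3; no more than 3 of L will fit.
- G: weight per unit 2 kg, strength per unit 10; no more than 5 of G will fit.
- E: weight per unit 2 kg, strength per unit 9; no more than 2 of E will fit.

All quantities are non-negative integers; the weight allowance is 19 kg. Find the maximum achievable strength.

68

This is a bounded integer knapsack.
G has the best ratio (10/2); taking only G gives at most 5×10 = 50 (stopped by the supply cap of 5).
Mixing does better — 5×G and 2×E: weight 14 ≤ 19, strength 5·10 + 2·9 = 68.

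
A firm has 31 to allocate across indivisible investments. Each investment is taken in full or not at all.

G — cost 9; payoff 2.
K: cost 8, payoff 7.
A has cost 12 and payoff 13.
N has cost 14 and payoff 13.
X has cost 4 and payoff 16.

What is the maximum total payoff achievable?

42

Treat it as a binary knapsack problem.
Allowing fractional choices, the relaxed optimum would be about 42.9, but investments are indivisible.
K + A + X: cost 8 + 12 + 4 = 24 ≤ 31, payoff 7 + 13 + 16 = 36.
A + N + X: cost 12 + 14 + 4 = 30 ≤ 31, payoff 13 + 13 + 16 = 42.
K + N + X: cost 8 + 14 + 4 = 26 ≤ 31, payoff 7 + 13 + 16 = 36.
Best is A, N, and X with total payoff 42.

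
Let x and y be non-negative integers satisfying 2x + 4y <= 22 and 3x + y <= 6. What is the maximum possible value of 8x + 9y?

45

The continuous relaxation peaks at (0.2, 5.4) with value 50.20; rounding to a feasible lattice point costs some objective.
(x,y)=(0,5) is feasible, giving 45.
(x,y)=(0,4) is feasible, giving 36.
Maximum is 45 at (x,y)=(0,5).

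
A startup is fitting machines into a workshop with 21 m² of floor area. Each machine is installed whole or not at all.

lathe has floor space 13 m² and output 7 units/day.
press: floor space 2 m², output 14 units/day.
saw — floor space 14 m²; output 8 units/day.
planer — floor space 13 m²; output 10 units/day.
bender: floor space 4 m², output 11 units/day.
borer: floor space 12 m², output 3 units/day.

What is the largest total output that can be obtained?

35

Take press, planer, and bender: floor space 2 + 13 + 4 = 19 ≤ 21, output 14 + 10 + 11 = 35.
No other feasible combination does better.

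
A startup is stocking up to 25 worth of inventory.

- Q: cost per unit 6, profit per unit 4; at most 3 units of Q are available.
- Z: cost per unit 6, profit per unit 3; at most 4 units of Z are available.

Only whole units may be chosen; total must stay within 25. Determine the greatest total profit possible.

This is a bounded integer knapsack.
Q has the best ratio (4/6); taking only Q gives at most 3×4 = 12 (stopped by the supply cap of 3).
Mixing does better — 3×Q and 1×Z: cost 24 ≤ 25, profit 3·4 + 1·3 = 15.

15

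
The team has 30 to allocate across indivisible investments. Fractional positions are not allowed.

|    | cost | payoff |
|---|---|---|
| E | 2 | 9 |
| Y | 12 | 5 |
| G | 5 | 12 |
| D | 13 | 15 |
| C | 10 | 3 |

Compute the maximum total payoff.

E + G + D + C: cost 2 + 5 + 13 + 10 = 30 ≤ 30, payoff 9 + 12 + 15 + 3 = 39.
E + G + D: cost 2 + 5 + 13 = 20 ≤ 30, payoff 9 + 12 + 15 = 36.
Y + G + D: cost 12 + 5 + 13 = 30 ≤ 30, payoff 5 + 12 + 15 = 32.
Best is E, G, D, and C with total payoff 39.

39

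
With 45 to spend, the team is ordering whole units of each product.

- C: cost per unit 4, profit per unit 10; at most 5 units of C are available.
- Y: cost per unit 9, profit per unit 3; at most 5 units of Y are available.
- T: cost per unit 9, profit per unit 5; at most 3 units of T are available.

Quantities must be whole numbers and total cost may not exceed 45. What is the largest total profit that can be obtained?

Take 5×C and 2×T: cost 38 ≤ 45, profit 5·10 + 2·5 = 60.
C has the best ratio (10/4) and is taken to its limit of 5; remaining capacity is filled optimally with the others.

60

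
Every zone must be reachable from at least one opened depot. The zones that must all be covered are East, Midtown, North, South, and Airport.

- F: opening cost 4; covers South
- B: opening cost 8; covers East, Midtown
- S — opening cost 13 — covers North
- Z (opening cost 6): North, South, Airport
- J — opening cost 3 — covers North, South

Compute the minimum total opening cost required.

14

The greedy cost-per-new-zone heuristic would pick J, B, and Z for 17, but a cheaper cover exists.
Choose B and Z: together they cover East, Midtown, North, South, Airport — every zone.
Total opening cost: 8 + 6 = 14.
No cover costs less than 14.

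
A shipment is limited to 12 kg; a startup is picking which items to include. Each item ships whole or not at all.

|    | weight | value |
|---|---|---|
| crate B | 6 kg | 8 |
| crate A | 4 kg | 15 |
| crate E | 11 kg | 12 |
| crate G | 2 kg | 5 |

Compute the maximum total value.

28

Take crate B, crate A, and crate G: weight 6 + 4 + 2 = 12 ≤ 12, value 8 + 15 + 5 = 28.
No other feasible combination does better.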